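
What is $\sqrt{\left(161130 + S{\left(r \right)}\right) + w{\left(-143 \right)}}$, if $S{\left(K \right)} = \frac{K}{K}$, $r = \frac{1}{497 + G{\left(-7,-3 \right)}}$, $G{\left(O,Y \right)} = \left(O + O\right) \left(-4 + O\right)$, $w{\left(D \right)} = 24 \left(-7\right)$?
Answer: $\sqrt{160963} \approx 401.2$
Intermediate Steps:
$w{\left(D \right)} = -168$
$G{\left(O,Y \right)} = 2 O \left(-4 + O\right)$
$r = \frac{1}{651}$ ($r = \frac{1}{497 + 2 \left(-7\right) \left(-4 - 7\right)} = \frac{1}{497 + 2 \left(-7\right) \left(-11\right)} = \frac{1}{497 + 154} = \frac{1}{651} \approx 0.0015361$)
$S{\left(K \right)} = 1$
$\sqrt{\left(161130 + S{\left(r \right)}\right) + w{\left(-143 \right)}} = \sqrt{\left(161130 + 1\right) - 168} = \sqrt{161131 - 168} = \sqrt{160963}$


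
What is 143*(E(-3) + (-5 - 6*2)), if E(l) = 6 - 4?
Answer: -2145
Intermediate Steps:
E(l) = 2
143*(E(-3) + (-5 - 6*2)) = 143*(2 + (-5 - 6*2)) = 143*(2 + (-5 - 12)) = 143*(2 - 17) = 143*(-15) = -2145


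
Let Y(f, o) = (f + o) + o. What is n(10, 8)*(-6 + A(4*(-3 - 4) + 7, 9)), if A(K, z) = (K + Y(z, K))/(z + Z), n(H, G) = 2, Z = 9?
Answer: -18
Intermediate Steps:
Y(f, o) = f + 2*o
A(K, z) = (z + 3*K)/(9 + z) (A(K, z) = (K + (z + 2*K))/(z + 9) = (z + 3*K)/(9 + z))
n(10, 8)*(-6 + A(4*(-3 - 4) + 7, 9)) = 2*(-6 + (9 + 3*(4*(-3 - 4) + 7))/(9 + 9)) = 2*(-6 + (9 + 3*(4*(-7) + 7))/18) = 2*(-6 + (9 + 3*(-28 + 7))/18) = 2*(-6 + (9 + 3*(-21))/18) = 2*(-6 + (9 - 63)/18) = 2*(-6 + (1/18)*(-54)) = 2*(-6 - 3) = 2*(-9) = -18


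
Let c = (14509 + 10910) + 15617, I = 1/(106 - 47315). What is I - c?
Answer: -1937268525/47209 ≈ -41036.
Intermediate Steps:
I = -1/47209 (I = 1/(-47209) = -1/47209 ≈ -2.1182e-5)
c = 41036 (c = 25419 + 15617 = 41036)
I - c = -1/47209 - 1*41036 = -1/47209 - 41036 = -1937268525/47209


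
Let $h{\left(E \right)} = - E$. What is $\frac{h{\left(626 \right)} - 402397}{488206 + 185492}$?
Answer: $- \frac{134341}{224566} \approx -0.59822$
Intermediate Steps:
$\frac{h{\left(626 \right)} - 402397}{488206 + 185492} = \frac{\left(-1\right) 626 - 402397}{488206 + 185492} = \frac{-626 - 402397}{673698} = \left(-403023\right) \frac{1}{673698} = - \frac{134341}{224566}$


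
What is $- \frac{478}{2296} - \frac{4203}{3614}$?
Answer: $- \frac{2844395}{2074436} \approx -1.3712$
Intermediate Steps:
$- \frac{478}{2296} - \frac{4203}{3614} = \left(-478\right) \frac{1}{2296} - \frac{4203}{3614} = - \frac{239}{1148} - \frac{4203}{3614} = - \frac{2844395}{2074436}$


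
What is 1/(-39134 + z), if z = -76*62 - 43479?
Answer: -1/87325 ≈ -1.1451e-5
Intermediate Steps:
z = -48191 (z = -4712 - 43479 = -48191)
1/(-39134 + z) = 1/(-39134 - 48191) = 1/(-87325) = -1/87325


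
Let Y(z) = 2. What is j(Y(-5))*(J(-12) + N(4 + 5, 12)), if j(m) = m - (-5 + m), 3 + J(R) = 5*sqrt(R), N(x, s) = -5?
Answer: -40 + 50*I*sqrt(3) ≈ -40.0 + 86.603*I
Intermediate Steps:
J(R) = -3 + 5*sqrt(R)
j(m) = 5 (j(m) = m + (5 - m) = 5)
j(Y(-5))*(J(-12) + N(4 + 5, 12)) = 5*((-3 + 5*sqrt(-12)) - 5) = 5*((-3 + 5*(2*I*sqrt(3))) - 5) = 5*((-3 + 10*I*sqrt(3)) - 5) = 5*(-8 + 10*I*sqrt(3)) = -40 + 50*I*sqrt(3)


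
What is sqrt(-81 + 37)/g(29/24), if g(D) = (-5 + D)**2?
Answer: 1152*I*sqrt(11)/8281 ≈ 0.46139*I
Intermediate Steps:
sqrt(-81 + 37)/g(29/24) = sqrt(-81 + 37)/((-5 + 29/24)**2) = sqrt(-44)/((-5 + 29*(1/24))**2) = (2*I*sqrt(11))/((-5 + 29/24)**2) = (2*I*sqrt(11))/((-91/24)**2) = (2*I*sqrt(11))/(8281/576) = (2*I*sqrt(11))*(576/8281) = 1152*I*sqrt(11)/8281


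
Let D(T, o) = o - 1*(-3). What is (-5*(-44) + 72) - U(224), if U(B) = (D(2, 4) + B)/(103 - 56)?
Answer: 13493/47 ≈ 287.08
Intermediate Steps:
D(T, o) = 3 + o (D(T, o) = o + 3 = 3 + o)
U(B) = 7/47 + B/47 (U(B) = ((3 + 4) + B)/(103 - 56) = (7 + B)/47 = (7 + B)*(1/47) = 7/47 + B/47)
(-5*(-44) + 72) - U(224) = (-5*(-44) + 72) - (7/47 + (1/47)*224) = (220 + 72) - (7/47 + 224/47) = 292 - 1*231/47 = 292 - 231/47 = 13493/47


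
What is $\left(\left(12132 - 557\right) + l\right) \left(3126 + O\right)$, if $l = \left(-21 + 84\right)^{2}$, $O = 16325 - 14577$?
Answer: $75761456$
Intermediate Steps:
$O = 1748$ ($O = 16325 - 14577 = 1748$)
$l = 3969$ ($l = 63^{2} = 3969$)
$\left(\left(12132 - 557\right) + l\right) \left(3126 + O\right) = \left(\left(12132 - 557\right) + 3969\right) \left(3126 + 1748\right) = \left(\left(12132 - 557\right) + 3969\right) 4874 = \left(11575 + 3969\right) 4874 = 15544 \cdot 4874 = 75761456$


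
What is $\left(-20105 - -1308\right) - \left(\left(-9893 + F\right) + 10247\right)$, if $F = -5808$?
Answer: $-13343$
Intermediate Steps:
$\left(-20105 - -1308\right) - \left(\left(-9893 + F\right) + 10247\right) = \left(-20105 - -1308\right) - \left(\left(-9893 - 5808\right) + 10247\right) = \left(-20105 + 1308\right) - \left(-15701 + 10247\right) = -18797 - -5454 = -18797 + 5454 = -13343$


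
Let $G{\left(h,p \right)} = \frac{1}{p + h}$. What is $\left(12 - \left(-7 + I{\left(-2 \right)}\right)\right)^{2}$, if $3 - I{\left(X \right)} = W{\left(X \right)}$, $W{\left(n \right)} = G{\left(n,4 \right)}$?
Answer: $\frac{1089}{4} \approx 272.25$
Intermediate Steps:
$G{\left(h,p \right)} = \frac{1}{h + p}$
$W{\left(n \right)} = \frac{1}{4 + n}$ ($W{\left(n \right)} = \frac{1}{n + 4} = \frac{1}{4 + n}$)
$I{\left(X \right)} = 3 - \frac{1}{4 + X}$
$\left(12 - \left(-7 + I{\left(-2 \right)}\right)\right)^{2} = \left(12 + \left(7 - \frac{11 + 3 \left(-2\right)}{4 - 2}\right)\right)^{2} = \left(12 + \left(7 - \frac{11 - 6}{2}\right)\right)^{2} = \left(12 + \left(7 - \frac{1}{2} \cdot 5\right)\right)^{2} = \left(12 + \left(7 - \frac{5}{2}\right)\right)^{2} = \left(12 + \frac{9}{2}\right)^{2} = \left(\frac{33}{2}\right)^{2} = \frac{1089}{4}$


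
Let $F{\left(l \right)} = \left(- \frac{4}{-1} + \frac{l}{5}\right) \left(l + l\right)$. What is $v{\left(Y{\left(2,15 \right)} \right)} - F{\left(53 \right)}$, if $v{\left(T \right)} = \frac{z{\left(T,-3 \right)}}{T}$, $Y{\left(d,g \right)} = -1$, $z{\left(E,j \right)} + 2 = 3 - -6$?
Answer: $- \frac{7773}{5} \approx -1554.6$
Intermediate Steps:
$z{\left(E,j \right)} = 7$ ($z{\left(E,j \right)} = -2 + \left(3 - -6\right) = -2 + \left(3 + 6\right) = -2 + 9 = 7$)
$v{\left(T \right)} = \frac{7}{T}$
$F{\left(l \right)} = 2 l \left(4 + \frac{l}{5}\right)$ ($F{\left(l \right)} = \left(\left(-4\right) \left(-1\right) + l \frac{1}{5}\right) 2 l = \left(4 + \frac{l}{5}\right) 2 l = 2 l \left(4 + \frac{l}{5}\right)$)
$v{\left(Y{\left(2,15 \right)} \right)} - F{\left(53 \right)} = \frac{7}{-1} - \frac{2}{5} \cdot 53 \left(20 + 53\right) = 7 \left(-1\right) - \frac{2}{5} \cdot 53 \cdot 73 = -7 - \frac{7738}{5} = - \frac{7773}{5}$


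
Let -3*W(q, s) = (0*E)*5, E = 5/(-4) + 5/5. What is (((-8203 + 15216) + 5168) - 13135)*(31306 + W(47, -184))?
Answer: -29865924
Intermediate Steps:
E = -1/4 (E = 5*(-1/4) + 5*(1/5) = -5/4 + 1 = -1/4 ≈ -0.25000)
W(q, s) = 0 (W(q, s) = -0*(-1/4)*5/3 = -0*5 = -1/3*0 = 0)
(((-8203 + 15216) + 5168) - 13135)*(31306 + W(47, -184)) = (((-8203 + 15216) + 5168) - 13135)*(31306 + 0) = ((7013 + 5168) - 13135)*31306 = (12181 - 13135)*31306 = -954*31306 = -29865924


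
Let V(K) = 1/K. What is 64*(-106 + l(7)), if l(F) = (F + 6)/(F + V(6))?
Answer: -286720/43 ≈ -6667.9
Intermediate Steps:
l(F) = (6 + F)/(⅙ + F) (l(F) = (F + 6)/(F + 1/6) = (6 + F)/(F + ⅙) = (6 + F)/(⅙ + F))
64*(-106 + l(7)) = 64*(-106 + 6*(6 + 7)/(1 + 6*7)) = 64*(-106 + 6*13/(1 + 42)) = 64*(-106 + 6*13/43) = 64*(-106 + 6*(1/43)*13) = 64*(-106 + 78/43) = 64*(-4480/43) = -286720/43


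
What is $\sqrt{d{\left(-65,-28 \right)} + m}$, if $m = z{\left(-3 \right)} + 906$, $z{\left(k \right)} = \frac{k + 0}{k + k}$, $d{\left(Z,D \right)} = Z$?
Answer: $\frac{3 \sqrt{374}}{2} \approx 29.009$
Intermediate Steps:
$z{\left(k \right)} = \frac{1}{2}$ ($z{\left(k \right)} = \frac{k}{2 k} = k \frac{1}{2 k} = \frac{1}{2}$)
$m = \frac{1813}{2}$ ($m = \frac{1}{2} + 906 = \frac{1813}{2} \approx 906.5$)
$\sqrt{d{\left(-65,-28 \right)} + m} = \sqrt{-65 + \frac{1813}{2}} = \sqrt{\frac{1683}{2}} = \frac{3 \sqrt{374}}{2}$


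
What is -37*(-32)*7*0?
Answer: 0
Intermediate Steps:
-37*(-32)*7*0 = -(-1184)*0 = -1*0 = 0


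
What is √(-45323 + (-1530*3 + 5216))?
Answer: I*√44697 ≈ 211.42*I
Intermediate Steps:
√(-45323 + (-1530*3 + 5216)) = √(-45323 + (-4590 + 5216)) = √(-45323 + 626) = √(-44697) = I*√44697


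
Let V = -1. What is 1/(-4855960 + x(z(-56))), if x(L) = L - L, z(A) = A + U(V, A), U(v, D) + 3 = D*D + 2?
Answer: -1/4855960 ≈ -2.0593e-7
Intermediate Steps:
U(v, D) = -1 + D² (U(v, D) = -3 + (D*D + 2) = -3 + (D² + 2) = -3 + (2 + D²) = -1 + D²)
z(A) = -1 + A + A² (z(A) = A + (-1 + A²) = -1 + A + A²)
x(L) = 0
1/(-4855960 + x(z(-56))) = 1/(-4855960 + 0) = 1/(-4855960) = -1/4855960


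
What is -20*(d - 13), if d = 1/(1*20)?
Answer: 259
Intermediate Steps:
d = 1/20 ≈ 0.050000
-20*(d - 13) = -20*(1/20 - 13) = -20*(-259/20) = 259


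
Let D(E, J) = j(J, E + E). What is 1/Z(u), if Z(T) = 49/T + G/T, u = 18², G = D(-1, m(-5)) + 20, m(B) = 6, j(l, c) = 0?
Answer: 108/23 ≈ 4.6956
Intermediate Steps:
D(E, J) = 0
G = 20 (G = 0 + 20 = 20)
u = 324
Z(T) = 69/T (Z(T) = 49/T + 20/T = 69/T)
1/Z(u) = 1/(69/324) = 1/(69*(1/324)) = 1/(23/108) = 108/23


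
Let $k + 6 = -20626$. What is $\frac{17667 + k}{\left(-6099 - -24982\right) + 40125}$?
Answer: $- \frac{2965}{59008} \approx -0.050247$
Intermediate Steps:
$k = -20632$ ($k = -6 - 20626 = -20632$)
$\frac{17667 + k}{\left(-6099 - -24982\right) + 40125} = \frac{17667 - 20632}{\left(-6099 - -24982\right) + 40125} = - \frac{2965}{\left(-6099 + 24982\right) + 40125} = - \frac{2965}{18883 + 40125} = - \frac{2965}{59008}$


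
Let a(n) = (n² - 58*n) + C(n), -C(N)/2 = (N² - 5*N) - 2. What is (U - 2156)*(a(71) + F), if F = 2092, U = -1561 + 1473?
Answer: 14256132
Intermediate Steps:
U = -88
C(N) = 4 - 2*N² + 10*N (C(N) = -2*((N² - 5*N) - 2) = -2*(-2 + N² - 5*N) = 4 - 2*N² + 10*N)
a(n) = 4 - n² - 48*n (a(n) = (n² - 58*n) + (4 - 2*n² + 10*n) = 4 - n² - 48*n)
(U - 2156)*(a(71) + F) = (-88 - 2156)*((4 - 1*71² - 48*71) + 2092) = -2244*((4 - 1*5041 - 3408) + 2092) = -2244*((4 - 5041 - 3408) + 2092) = -2244*(-8445 + 2092) = -2244*(-6353) = 14256132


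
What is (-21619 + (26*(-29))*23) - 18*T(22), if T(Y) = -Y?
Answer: -38565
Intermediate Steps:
(-21619 + (26*(-29))*23) - 18*T(22) = (-21619 + (26*(-29))*23) - (-18)*22 = (-21619 - 754*23) - 18*(-22) = (-21619 - 17342) + 396 = -38961 + 396 = -38565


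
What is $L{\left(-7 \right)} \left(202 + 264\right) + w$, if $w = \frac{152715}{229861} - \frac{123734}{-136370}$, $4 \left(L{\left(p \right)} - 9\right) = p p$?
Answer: $\frac{23881112613073}{2411241890} \approx 9904.1$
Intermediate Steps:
$L{\left(p \right)} = 9 + \frac{p^{2}}{4}$ ($L{\left(p \right)} = 9 + \frac{p p}{4} = 9 + \frac{p^{2}}{4}$)
$w = \frac{1894898674}{1205620945}$ ($w = 152715 \cdot \frac{1}{229861} - - \frac{4759}{5245} = \frac{152715}{229861} + \frac{4759}{5245} = \frac{1894898674}{1205620945} \approx 1.5717$)
$L{\left(-7 \right)} \left(202 + 264\right) + w = \left(9 + \frac{\left(-7\right)^{2}}{4}\right) \left(202 + 264\right) + \frac{1894898674}{1205620945} = \left(9 + \frac{1}{4} \cdot 49\right) 466 + \frac{1894898674}{1205620945} = \left(9 + \frac{49}{4}\right) 466 + \frac{1894898674}{1205620945} = \frac{85}{4} \cdot 466 + \frac{1894898674}{1205620945} = \frac{19805}{2} + \frac{1894898674}{1205620945} = \frac{23881112613073}{2411241890}$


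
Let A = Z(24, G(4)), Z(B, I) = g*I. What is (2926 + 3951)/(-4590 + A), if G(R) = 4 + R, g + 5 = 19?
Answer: -6877/4478 ≈ -1.5357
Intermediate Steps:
g = 14 (g = -5 + 19 = 14)
Z(B, I) = 14*I
A = 112 (A = 14*(4 + 4) = 14*8 = 112)
(2926 + 3951)/(-4590 + A) = (2926 + 3951)/(-4590 + 112) = 6877/(-4478) = 6877*(-1/4478) = -6877/4478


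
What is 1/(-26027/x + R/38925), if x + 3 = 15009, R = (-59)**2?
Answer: -194702850/320288363 ≈ -0.60790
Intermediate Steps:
R = 3481
x = 15006 (x = -3 + 15009 = 15006)
1/(-26027/x + R/38925) = 1/(-26027/15006 + 3481/38925) = 1/(-320288363/194702850) = -194702850/320288363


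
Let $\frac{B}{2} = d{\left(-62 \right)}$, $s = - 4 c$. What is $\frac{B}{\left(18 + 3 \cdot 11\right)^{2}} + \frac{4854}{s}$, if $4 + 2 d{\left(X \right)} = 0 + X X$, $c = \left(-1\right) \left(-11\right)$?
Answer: $- \frac{2076049}{19074} \approx -108.84$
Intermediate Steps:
$c = 11$
$s = -44$ ($s = \left(-4\right) 11 = -44$)
$d{\left(X \right)} = -2 + \frac{X^{2}}{2}$ ($d{\left(X \right)} = -2 + \frac{0 + X X}{2} = -2 + \frac{0 + X^{2}}{2} = -2 + \frac{X^{2}}{2}$)
$B = 3840$ ($B = 2 \left(-2 + \frac{\left(-62\right)^{2}}{2}\right) = 2 \left(-2 + \frac{1}{2} \cdot 3844\right) = 2 \left(-2 + 1922\right) = 2 \cdot 1920 = 3840$)
$\frac{B}{\left(18 + 3 \cdot 11\right)^{2}} + \frac{4854}{s} = \frac{3840}{\left(18 + 3 \cdot 11\right)^{2}} + \frac{4854}{-44} = \frac{3840}{\left(18 + 33\right)^{2}} + 4854 \left(- \frac{1}{44}\right) = \frac{3840}{51^{2}} - \frac{2427}{22} = \frac{3840}{2601} - \frac{2427}{22} = 3840 \cdot \frac{1}{2601} - \frac{2427}{22} = \frac{1280}{867} - \frac{2427}{22} = - \frac{2076049}{19074}$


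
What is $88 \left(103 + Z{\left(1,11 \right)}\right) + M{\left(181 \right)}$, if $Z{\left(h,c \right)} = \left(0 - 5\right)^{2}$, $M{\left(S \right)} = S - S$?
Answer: $11264$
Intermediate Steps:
$M{\left(S \right)} = 0$
$Z{\left(h,c \right)} = 25$ ($Z{\left(h,c \right)} = \left(-5\right)^{2} = 25$)
$88 \left(103 + Z{\left(1,11 \right)}\right) + M{\left(181 \right)} = 88 \left(103 + 25\right) + 0 = 88 \cdot 128 + 0 = 11264 + 0 = 11264$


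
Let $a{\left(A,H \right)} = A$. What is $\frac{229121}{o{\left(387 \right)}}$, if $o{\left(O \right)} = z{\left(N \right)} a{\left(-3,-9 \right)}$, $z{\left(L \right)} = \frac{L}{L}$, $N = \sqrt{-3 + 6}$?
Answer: $- \frac{229121}{3} \approx -76374.0$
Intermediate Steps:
$N = \sqrt{3} \approx 1.732$
$z{\left(L \right)} = 1$
$o{\left(O \right)} = -3$ ($o{\left(O \right)} = 1 \left(-3\right) = -3$)
$\frac{229121}{o{\left(387 \right)}} = \frac{229121}{-3} = 229121 \left(- \frac{1}{3}\right) = - \frac{229121}{3}$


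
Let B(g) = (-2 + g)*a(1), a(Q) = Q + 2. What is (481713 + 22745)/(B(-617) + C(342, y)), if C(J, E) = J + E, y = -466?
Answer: -504458/1981 ≈ -254.65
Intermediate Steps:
a(Q) = 2 + Q
C(J, E) = E + J
B(g) = -6 + 3*g (B(g) = (-2 + g)*(2 + 1) = (-2 + g)*3 = -6 + 3*g)
(481713 + 22745)/(B(-617) + C(342, y)) = (481713 + 22745)/((-6 + 3*(-617)) + (-466 + 342)) = 504458/((-6 - 1851) - 124) = 504458/(-1857 - 124) = 504458/(-1981) = 504458*(-1/1981) = -504458/1981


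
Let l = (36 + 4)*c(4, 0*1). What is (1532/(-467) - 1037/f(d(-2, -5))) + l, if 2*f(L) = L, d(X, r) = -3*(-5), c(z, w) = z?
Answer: 129262/7005 ≈ 18.453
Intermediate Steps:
d(X, r) = 15
f(L) = L/2
l = 160 (l = (36 + 4)*4 = 40*4 = 160)
(1532/(-467) - 1037/f(d(-2, -5))) + l = (1532/(-467) - 1037/((½)*15)) + 160 = (1532*(-1/467) - 1037/15/2) + 160 = (-1532/467 - 1037*2/15) + 160 = (-1532/467 - 2074/15) + 160 = -991538/7005 + 160 = 129262/7005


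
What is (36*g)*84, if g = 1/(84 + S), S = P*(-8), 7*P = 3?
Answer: 1764/47 ≈ 37.532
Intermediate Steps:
P = 3/7 (P = (⅐)*3 = 3/7 ≈ 0.42857)
S = -24/7 (S = (3/7)*(-8) = -24/7 ≈ -3.4286)
g = 7/564 (g = 1/(84 - 24/7) = 1/(564/7) = 7/564 ≈ 0.012411)
(36*g)*84 = (36*(7/564))*84 = (21/47)*84 = 1764/47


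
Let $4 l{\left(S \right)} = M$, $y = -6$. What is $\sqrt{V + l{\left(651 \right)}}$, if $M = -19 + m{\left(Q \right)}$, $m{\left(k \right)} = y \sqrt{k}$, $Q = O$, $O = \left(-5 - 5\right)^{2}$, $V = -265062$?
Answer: $\frac{i \sqrt{1060327}}{2} \approx 514.86 i$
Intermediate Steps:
$O = 100$ ($O = \left(-10\right)^{2} = 100$)
$Q = 100$
$m{\left(k \right)} = - 6 \sqrt{k}$
$M = -79$ ($M = -19 - 6 \sqrt{100} = -19 - 60 = -79$)
$l{\left(S \right)} = - \frac{79}{4}$ ($l{\left(S \right)} = \frac{1}{4} \left(-79\right) = - \frac{79}{4}$)
$\sqrt{V + l{\left(651 \right)}} = \sqrt{-265062 - \frac{79}{4}} = \sqrt{- \frac{1060327}{4}} = \frac{i \sqrt{1060327}}{2}$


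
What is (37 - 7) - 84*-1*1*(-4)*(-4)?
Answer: 1374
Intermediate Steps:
(37 - 7) - 84*-1*1*(-4)*(-4) = 30 - 84*(-1*(-4))*(-4) = 30 - 336*(-4) = 30 - 84*(-16) = 30 + 1344 = 1374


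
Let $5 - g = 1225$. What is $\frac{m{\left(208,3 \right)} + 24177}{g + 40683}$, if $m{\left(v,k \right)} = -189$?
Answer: $\frac{23988}{39463} \approx 0.60786$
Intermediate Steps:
$g = -1220$ ($g = 5 - 1225 = -1220$)
$\frac{m{\left(208,3 \right)} + 24177}{g + 40683} = \frac{-189 + 24177}{-1220 + 40683} = \frac{23988}{39463}$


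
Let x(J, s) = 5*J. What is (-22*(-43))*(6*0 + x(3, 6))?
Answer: 14190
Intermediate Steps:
(-22*(-43))*(6*0 + x(3, 6)) = (-22*(-43))*(6*0 + 5*3) = 946*(0 + 15) = 946*15 = 14190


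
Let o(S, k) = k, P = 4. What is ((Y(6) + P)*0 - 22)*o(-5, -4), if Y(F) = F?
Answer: 88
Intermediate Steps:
((Y(6) + P)*0 - 22)*o(-5, -4) = ((6 + 4)*0 - 22)*(-4) = (10*0 - 22)*(-4) = (0 - 22)*(-4) = -22*(-4) = 88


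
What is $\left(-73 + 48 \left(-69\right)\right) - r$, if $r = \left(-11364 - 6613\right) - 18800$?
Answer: $33392$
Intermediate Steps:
$r = -36777$ ($r = \left(-11364 - 6613\right) - 18800 = -17977 - 18800 = -36777$)
$\left(-73 + 48 \left(-69\right)\right) - r = \left(-73 + 48 \left(-69\right)\right) - -36777 = \left(-73 - 3312\right) + 36777 = -3385 + 36777 = 33392$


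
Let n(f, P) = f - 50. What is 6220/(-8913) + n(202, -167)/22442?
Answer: -69117232/100012773 ≈ -0.69108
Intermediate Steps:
n(f, P) = -50 + f
6220/(-8913) + n(202, -167)/22442 = 6220/(-8913) + (-50 + 202)/22442 = 6220*(-1/8913) + 152*(1/22442) = -6220/8913 + 76/11221 = -69117232/100012773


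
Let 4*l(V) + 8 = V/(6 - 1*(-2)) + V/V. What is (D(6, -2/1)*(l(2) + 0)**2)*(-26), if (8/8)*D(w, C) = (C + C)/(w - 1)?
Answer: 9477/160 ≈ 59.231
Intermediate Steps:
l(V) = -7/4 + V/32 (l(V) = -2 + (V/(6 - 1*(-2)) + V/V)/4 = -2 + (V/(6 + 2) + 1)/4 = -2 + (V/8 + 1)/4 = -2 + (1 + V/8)/4 = -2 + (1/4 + V/32) = -7/4 + V/32)
D(w, C) = 2*C/(-1 + w) (D(w, C) = (C + C)/(w - 1) = (2*C)/(-1 + w) = 2*C/(-1 + w))
(D(6, -2/1)*(l(2) + 0)**2)*(-26) = ((2*(-2/1)/(-1 + 6))*((-7/4 + (1/32)*2) + 0)**2)*(-26) = ((2*(-2*1)/5)*((-7/4 + 1/16) + 0)**2)*(-26) = ((2*(-2)*(1/5))*(-27/16 + 0)**2)*(-26) = -4*(-27/16)**2/5*(-26) = -4/5*729/256*(-26) = -729/320*(-26) = 9477/160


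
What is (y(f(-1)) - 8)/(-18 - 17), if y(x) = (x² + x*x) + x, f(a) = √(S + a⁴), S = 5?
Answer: -4/35 - √6/35 ≈ -0.18427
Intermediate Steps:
f(a) = √(5 + a⁴)
y(x) = x + 2*x² (y(x) = (x² + x²) + x = 2*x² + x = x + 2*x²)
(y(f(-1)) - 8)/(-18 - 17) = (√(5 + (-1)⁴)*(1 + 2*√(5 + (-1)⁴)) - 8)/(-18 - 17) = (√(5 + 1)*(1 + 2*√(5 + 1)) - 8)/(-35) = (√6*(1 + 2*√6) - 8)*(-1/35) = (-8 + √6*(1 + 2*√6))*(-1/35) = 8/35 - √6*(1 + 2*√6)/35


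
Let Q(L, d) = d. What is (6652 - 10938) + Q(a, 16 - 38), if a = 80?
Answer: -4308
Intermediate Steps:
(6652 - 10938) + Q(a, 16 - 38) = (6652 - 10938) + (16 - 38) = -4286 - 22 = -4308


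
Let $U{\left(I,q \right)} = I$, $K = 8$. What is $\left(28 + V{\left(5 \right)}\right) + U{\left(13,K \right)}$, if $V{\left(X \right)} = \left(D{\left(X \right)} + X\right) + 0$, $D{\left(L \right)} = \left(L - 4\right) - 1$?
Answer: $46$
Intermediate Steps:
$D{\left(L \right)} = -5 + L$ ($D{\left(L \right)} = \left(-4 + L\right) - 1 = -5 + L$)
$V{\left(X \right)} = -5 + 2 X$ ($V{\left(X \right)} = \left(\left(-5 + X\right) + X\right) + 0 = \left(-5 + 2 X\right) + 0 = -5 + 2 X$)
$\left(28 + V{\left(5 \right)}\right) + U{\left(13,K \right)} = \left(28 + \left(-5 + 2 \cdot 5\right)\right) + 13 = \left(28 + \left(-5 + 10\right)\right) + 13 = \left(28 + 5\right) + 13 = 33 + 13 = 46$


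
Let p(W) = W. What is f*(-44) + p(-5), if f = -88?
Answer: 3867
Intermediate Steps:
f*(-44) + p(-5) = -88*(-44) - 5 = 3872 - 5 = 3867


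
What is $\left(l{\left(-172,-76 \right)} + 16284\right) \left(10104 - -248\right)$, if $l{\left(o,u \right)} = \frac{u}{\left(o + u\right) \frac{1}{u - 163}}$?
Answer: $\frac{5202226792}{31} \approx 1.6781 \cdot 10^{8}$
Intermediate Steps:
$l{\left(o,u \right)} = \frac{u \left(-163 + u\right)}{o + u}$ ($l{\left(o,u \right)} = \frac{u}{\left(o + u\right) \frac{1}{-163 + u}} = \frac{u}{\frac{1}{-163 + u} \left(o + u\right)} = u \frac{-163 + u}{o + u} = \frac{u \left(-163 + u\right)}{o + u}$)
$\left(l{\left(-172,-76 \right)} + 16284\right) \left(10104 - -248\right) = \left(- \frac{76 \left(-163 - 76\right)}{-172 - 76} + 16284\right) \left(10104 - -248\right) = \left(\left(-76\right) \frac{1}{-248} \left(-239\right) + 16284\right) \left(10104 + 248\right) = \left(\left(-76\right) \left(- \frac{1}{248}\right) \left(-239\right) + 16284\right) 10352 = \left(- \frac{4541}{62} + 16284\right) 10352 = \frac{1005067}{62} \cdot 10352 = \frac{5202226792}{31}$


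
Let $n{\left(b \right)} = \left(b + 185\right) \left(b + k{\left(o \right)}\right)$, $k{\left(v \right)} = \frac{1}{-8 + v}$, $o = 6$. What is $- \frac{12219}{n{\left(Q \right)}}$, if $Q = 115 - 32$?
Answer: $- \frac{4073}{7370} \approx -0.55265$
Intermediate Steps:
$Q = 83$ ($Q = 115 - 32 = 83$)
$n{\left(b \right)} = \left(185 + b\right) \left(- \frac{1}{2} + b\right)$ ($n{\left(b \right)} = \left(b + 185\right) \left(b + \frac{1}{-8 + 6}\right) = \left(185 + b\right) \left(b + \frac{1}{-2}\right) = \left(185 + b\right) \left(b - \frac{1}{2}\right) = \left(185 + b\right) \left(- \frac{1}{2} + b\right)$)
$- \frac{12219}{n{\left(Q \right)}} = - \frac{12219}{- \frac{185}{2} + 83^{2} + \frac{369}{2} \cdot 83} = - \frac{12219}{- \frac{185}{2} + 6889 + \frac{30627}{2}} = - \frac{12219}{22110} = \left(-12219\right) \frac{1}{22110} = - \frac{4073}{7370}$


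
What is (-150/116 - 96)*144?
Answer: -406296/29 ≈ -14010.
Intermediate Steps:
(-150/116 - 96)*144 = (-150*1/116 - 96)*144 = (-75/58 - 96)*144 = -5643/58*144 = -406296/29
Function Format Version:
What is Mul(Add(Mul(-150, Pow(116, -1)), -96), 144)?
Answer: Rational(-406296, 29) ≈ -14010.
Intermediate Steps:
Mul(Add(Mul(-150, Pow(116, -1)), -96), 144) = Mul(Add(Mul(-150, Rational(1, 116)), -96), 144) = Mul(Add(Rational(-75, 58), -96), 144) = Mul(Rational(-5643, 58), 144) = Rational(-406296, 29)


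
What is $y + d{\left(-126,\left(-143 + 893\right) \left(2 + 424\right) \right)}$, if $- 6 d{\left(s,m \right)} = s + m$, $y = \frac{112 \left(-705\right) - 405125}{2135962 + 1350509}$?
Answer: $- \frac{185581848944}{3486471} \approx -53229.0$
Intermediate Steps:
$y = - \frac{484085}{3486471}$ ($y = \frac{-78960 - 405125}{3486471} = \left(-484085\right) \frac{1}{3486471} = - \frac{484085}{3486471} \approx -0.13885$)
$d{\left(s,m \right)} = - \frac{m}{6} - \frac{s}{6}$ ($d{\left(s,m \right)} = - \frac{s + m}{6} = - \frac{m + s}{6} = - \frac{m}{6} - \frac{s}{6}$)
$y + d{\left(-126,\left(-143 + 893\right) \left(2 + 424\right) \right)} = - \frac{484085}{3486471} - \left(-21 + \frac{\left(-143 + 893\right) \left(2 + 424\right)}{6}\right) = - \frac{484085}{3486471} + \left(- \frac{750 \cdot 426}{6} + 21\right) = - \frac{484085}{3486471} + \left(\left(- \frac{1}{6}\right) 319500 + 21\right) = - \frac{484085}{3486471} + \left(-53250 + 21\right) = - \frac{484085}{3486471} - 53229 = - \frac{185581848944}{3486471}$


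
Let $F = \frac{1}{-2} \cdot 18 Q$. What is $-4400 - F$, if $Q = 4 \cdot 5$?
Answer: $-4220$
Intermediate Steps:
$Q = 20$
$F = -180$ ($F = \frac{1}{-2} \cdot 18 \cdot 20 = \left(- \frac{1}{2}\right) 18 \cdot 20 = \left(-9\right) 20 = -180$)
$-4400 - F = -4400 - -180 = -4400 + 180 = -4220$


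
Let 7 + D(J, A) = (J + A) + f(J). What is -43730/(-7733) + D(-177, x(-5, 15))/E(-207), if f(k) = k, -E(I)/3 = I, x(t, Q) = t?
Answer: 8108684/1600731 ≈ 5.0656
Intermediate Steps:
E(I) = -3*I
D(J, A) = -7 + A + 2*J (D(J, A) = -7 + ((J + A) + J) = -7 + ((A + J) + J) = -7 + (A + 2*J) = -7 + A + 2*J)
-43730/(-7733) + D(-177, x(-5, 15))/E(-207) = -43730/(-7733) + (-7 - 5 + 2*(-177))/((-3*(-207))) = -43730*(-1/7733) + (-7 - 5 - 354)/621 = 43730/7733 - 366*1/621 = 43730/7733 - 122/207 = 8108684/1600731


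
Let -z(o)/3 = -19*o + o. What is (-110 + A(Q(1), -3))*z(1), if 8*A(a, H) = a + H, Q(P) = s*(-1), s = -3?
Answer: -5940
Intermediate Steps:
Q(P) = 3 (Q(P) = -3*(-1) = 3)
A(a, H) = H/8 + a/8 (A(a, H) = (a + H)/8 = (H + a)/8 = H/8 + a/8)
z(o) = 54*o (z(o) = -3*(-19*o + o) = -(-54)*o = 54*o)
(-110 + A(Q(1), -3))*z(1) = (-110 + ((⅛)*(-3) + (⅛)*3))*(54*1) = (-110 + (-3/8 + 3/8))*54 = (-110 + 0)*54 = -110*54 = -5940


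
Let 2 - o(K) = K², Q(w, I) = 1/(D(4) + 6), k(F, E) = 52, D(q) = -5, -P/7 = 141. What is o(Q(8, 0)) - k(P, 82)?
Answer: -51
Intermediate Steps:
P = -987 (P = -7*141 = -987)
Q(w, I) = 1 (Q(w, I) = 1/(-5 + 6) = 1/1 = 1)
o(K) = 2 - K²
o(Q(8, 0)) - k(P, 82) = (2 - 1*1²) - 1*52 = (2 - 1*1) - 52 = (2 - 1) - 52 = 1 - 52 = -51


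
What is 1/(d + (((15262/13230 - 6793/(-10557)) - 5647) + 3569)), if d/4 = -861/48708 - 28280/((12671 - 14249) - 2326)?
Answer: -3471036030/7106245981553 ≈ -0.00048845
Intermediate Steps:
d = 349111/12078 (d = 4*(-861/48708 - 28280/((12671 - 14249) - 2326)) = 4*(-861*1/48708 - 28280/(-1578 - 2326)) = 4*(-7/396 - 28280/(-3904)) = 4*(-7/396 - 28280*(-1/3904)) = 4*(-7/396 + 3535/488) = 4*(349111/48312) = 349111/12078 ≈ 28.905)
1/(d + (((15262/13230 - 6793/(-10557)) - 5647) + 3569)) = 1/(349111/12078 + (((15262/13230 - 6793/(-10557)) - 5647) + 3569)) = 1/(349111/12078 + (((15262*(1/13230) - 6793*(-1/10557)) - 5647) + 3569)) = 1/(349111/12078 + (((7631/6615 + 6793/10557) - 5647) + 3569)) = 1/(349111/12078 + ((4648006/2586465 - 5647) + 3569)) = 1/(349111/12078 + (-14601119849/2586465 + 3569)) = 1/(349111/12078 - 5370026264/2586465) = 1/(-7106245981553/3471036030) = -3471036030/7106245981553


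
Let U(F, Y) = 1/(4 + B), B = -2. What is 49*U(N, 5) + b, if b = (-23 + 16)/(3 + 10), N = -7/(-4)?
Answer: 623/26 ≈ 23.962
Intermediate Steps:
N = 7/4 (N = -7*(-¼) = 7/4 ≈ 1.7500)
b = -7/13 ≈ -0.53846
U(F, Y) = ½ (U(F, Y) = 1/(4 - 2) = 1/2 = ½)
49*U(N, 5) + b = 49*(½) - 7/13 = 49/2 - 7/13 = 623/26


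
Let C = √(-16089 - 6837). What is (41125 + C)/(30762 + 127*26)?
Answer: 41125/34064 + I*√22926/34064 ≈ 1.2073 + 0.004445*I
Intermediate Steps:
C = I*√22926 (C = √(-22926) = I*√22926 ≈ 151.41*I)
(41125 + C)/(30762 + 127*26) = (41125 + I*√22926)/(30762 + 127*26) = (41125 + I*√22926)/(30762 + 3302) = (41125 + I*√22926)/34064 = (41125 + I*√22926)*(1/34064) = 41125/34064 + I*√22926/34064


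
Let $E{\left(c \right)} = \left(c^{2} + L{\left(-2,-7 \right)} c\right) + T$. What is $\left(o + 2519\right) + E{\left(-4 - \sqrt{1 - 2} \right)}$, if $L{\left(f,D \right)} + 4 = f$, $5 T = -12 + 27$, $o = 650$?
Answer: $3211 + 14 i \approx 3211.0 + 14.0 i$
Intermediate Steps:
$T = 3$ ($T = \frac{-12 + 27}{5} = \frac{1}{5} \cdot 15 = 3$)
$L{\left(f,D \right)} = -4 + f$
$E{\left(c \right)} = 3 + c^{2} - 6 c$ ($E{\left(c \right)} = \left(c^{2} + \left(-4 - 2\right) c\right) + 3 = \left(c^{2} - 6 c\right) + 3 = 3 + c^{2} - 6 c$)
$\left(o + 2519\right) + E{\left(-4 - \sqrt{1 - 2} \right)} = \left(650 + 2519\right) + \left(3 + \left(-4 - \sqrt{1 - 2}\right)^{2} - 6 \left(-4 - \sqrt{1 - 2}\right)\right) = 3169 + \left(3 + \left(-4 - \sqrt{-1}\right)^{2} - 6 \left(-4 - \sqrt{-1}\right)\right) = 3169 + \left(3 + \left(-4 - i\right)^{2} - 6 \left(-4 - i\right)\right) = 3169 + \left(3 + \left(-4 - i\right)^{2} + \left(24 + 6 i\right)\right) = 3169 + \left(27 + \left(-4 - i\right)^{2} + 6 i\right) = 3196 + \left(-4 - i\right)^{2} + 6 i$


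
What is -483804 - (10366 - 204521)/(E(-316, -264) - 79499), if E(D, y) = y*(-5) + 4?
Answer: -7564314371/15635 ≈ -4.8381e+5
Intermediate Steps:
E(D, y) = 4 - 5*y (E(D, y) = -5*y + 4 = 4 - 5*y)
-483804 - (10366 - 204521)/(E(-316, -264) - 79499) = -483804 - (10366 - 204521)/((4 - 5*(-264)) - 79499) = -483804 - (-194155)/((4 + 1320) - 79499) = -483804 - (-194155)/(1324 - 79499) = -483804 - (-194155)/(-78175) = -483804 - (-194155)*(-1)/78175 = -483804 - 1*38831/15635 = -483804 - 38831/15635 = -7564314371/15635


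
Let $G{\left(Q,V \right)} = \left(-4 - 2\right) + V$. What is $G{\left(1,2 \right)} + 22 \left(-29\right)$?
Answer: $-642$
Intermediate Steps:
$G{\left(Q,V \right)} = -6 + V$ ($G{\left(Q,V \right)} = \left(-4 - 2\right) + V = -6 + V$)
$G{\left(1,2 \right)} + 22 \left(-29\right) = \left(-6 + 2\right) + 22 \left(-29\right) = -4 - 638 = -642$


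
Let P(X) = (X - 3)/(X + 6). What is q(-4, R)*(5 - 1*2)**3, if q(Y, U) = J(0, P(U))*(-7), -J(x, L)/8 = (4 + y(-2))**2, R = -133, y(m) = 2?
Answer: 54432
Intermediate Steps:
P(X) = (-3 + X)/(6 + X)
J(x, L) = -288 (J(x, L) = -8*(4 + 2)**2 = -8*6**2 = -8*36 = -288)
q(Y, U) = 2016 (q(Y, U) = -288*(-7) = 2016)
q(-4, R)*(5 - 1*2)**3 = 2016*(5 - 1*2)**3 = 2016*(5 - 2)**3 = 2016*3**3 = 2016*27 = 54432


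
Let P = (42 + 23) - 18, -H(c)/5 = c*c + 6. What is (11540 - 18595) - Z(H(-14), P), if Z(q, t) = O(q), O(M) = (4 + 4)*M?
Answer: 1025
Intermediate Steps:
H(c) = -30 - 5*c**2 (H(c) = -5*(c*c + 6) = -5*(c**2 + 6) = -5*(6 + c**2) = -30 - 5*c**2)
O(M) = 8*M
P = 47 (P = 65 - 18 = 47)
Z(q, t) = 8*q
(11540 - 18595) - Z(H(-14), P) = (11540 - 18595) - 8*(-30 - 5*(-14)**2) = -7055 - 8*(-30 - 5*196) = -7055 - 8*(-30 - 980) = -7055 - 8*(-1010) = -7055 - 1*(-8080) = -7055 + 8080 = 1025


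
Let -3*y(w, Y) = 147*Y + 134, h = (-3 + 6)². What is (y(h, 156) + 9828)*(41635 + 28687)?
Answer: 451326596/3 ≈ 1.5044e+8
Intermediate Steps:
h = 9 (h = 3² = 9)
y(w, Y) = -134/3 - 49*Y (y(w, Y) = -(147*Y + 134)/3 = -(134 + 147*Y)/3 = -134/3 - 49*Y)
(y(h, 156) + 9828)*(41635 + 28687) = ((-134/3 - 49*156) + 9828)*(41635 + 28687) = ((-134/3 - 7644) + 9828)*70322 = (-23066/3 + 9828)*70322 = (6418/3)*70322 = 451326596/3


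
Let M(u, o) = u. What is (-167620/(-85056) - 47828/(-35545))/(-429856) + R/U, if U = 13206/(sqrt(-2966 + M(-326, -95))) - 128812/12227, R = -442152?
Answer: 186206184693196865380576125859079/2122158424770580394723404669440 - 436468308473532024*I*sqrt(823)/6531776663380273 ≈ 87.744 - 1917.0*I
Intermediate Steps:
U = -128812/12227 - 6603*I*sqrt(823)/823 (U = 13206/(sqrt(-2966 - 326)) - 128812/12227 = 13206/(sqrt(-3292)) - 128812*1/12227 = 13206/((2*I*sqrt(823))) - 128812/12227 = 13206*(-I*sqrt(823)/1646) - 128812/12227 = -6603*I*sqrt(823)/823 - 128812/12227 = -128812/12227 - 6603*I*sqrt(823)/823 ≈ -10.535 - 230.17*I)
(-167620/(-85056) - 47828/(-35545))/(-429856) + R/U = (-167620/(-85056) - 47828/(-35545))/(-429856) - 442152/(-128812/12227 - 6603*I*sqrt(823)/823) = (-167620*(-1/85056) - 47828*(-1/35545))*(-1/429856) - 442152/(-128812/12227 - 6603*I*sqrt(823)/823) = (41905/21264 + 47828/35545)*(-1/429856) - 442152/(-128812/12227 - 6603*I*sqrt(823)/823) = (2506527817/755828880)*(-1/429856) - 442152/(-128812/12227 - 6603*I*sqrt(823)/823) = -2506527817/324897579041280 - 442152/(-128812/12227 - 6603*I*sqrt(823)/823)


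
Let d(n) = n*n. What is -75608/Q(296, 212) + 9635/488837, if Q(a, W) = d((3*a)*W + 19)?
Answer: 341499467658979/17328037642098125 ≈ 0.019708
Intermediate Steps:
d(n) = n²
Q(a, W) = (19 + 3*W*a)² (Q(a, W) = ((3*a)*W + 19)² = (3*W*a + 19)² = (19 + 3*W*a)²)
-75608/Q(296, 212) + 9635/488837 = -75608/(19 + 3*212*296)² + 9635/488837 = -75608/(19 + 188256)² + 9635*(1/488837) = -75608/(188275²) + 9635/488837 = -75608/35447475625 + 9635/488837 = 341499467658979/17328037642098125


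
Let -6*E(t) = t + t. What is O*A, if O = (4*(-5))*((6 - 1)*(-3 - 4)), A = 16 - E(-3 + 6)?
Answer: 11900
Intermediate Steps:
E(t) = -t/3 (E(t) = -(t + t)/6 = -t/3)
A = 17 (A = 16 - (-1)*(-3 + 6)/3 = 16 - (-1)*3/3 = 16 - 1*(-1) = 16 + 1 = 17)
O = 700 (O = -100*(-7) = -20*(-35) = 700)
O*A = 700*17 = 11900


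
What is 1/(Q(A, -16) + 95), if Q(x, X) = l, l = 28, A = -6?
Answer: 1/123 ≈ 0.0081301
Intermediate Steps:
Q(x, X) = 28
1/(Q(A, -16) + 95) = 1/(28 + 95) = 1/123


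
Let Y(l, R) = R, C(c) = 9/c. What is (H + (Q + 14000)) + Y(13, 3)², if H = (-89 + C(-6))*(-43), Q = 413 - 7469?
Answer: 21689/2 ≈ 10845.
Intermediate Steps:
Q = -7056
H = 7783/2 (H = (-89 + 9/(-6))*(-43) = (-89 + 9*(-⅙))*(-43) = (-89 - 3/2)*(-43) = -181/2*(-43) = 7783/2 ≈ 3891.5)
(H + (Q + 14000)) + Y(13, 3)² = (7783/2 + (-7056 + 14000)) + 3² = (7783/2 + 6944) + 9 = 21671/2 + 9 = 21689/2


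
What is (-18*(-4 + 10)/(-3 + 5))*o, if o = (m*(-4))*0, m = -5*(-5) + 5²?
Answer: 0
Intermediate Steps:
m = 50 (m = 25 + 25 = 50)
o = 0 (o = (50*(-4))*0 = -200*0 = 0)
(-18*(-4 + 10)/(-3 + 5))*o = -18*(-4 + 10)/(-3 + 5)*0 = -108/2*0 = -18*3*0 = -54*0 = 0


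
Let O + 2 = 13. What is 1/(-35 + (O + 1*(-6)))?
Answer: -1/30 ≈ -0.033333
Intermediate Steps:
O = 11 (O = -2 + 13 = 11)
1/(-35 + (O + 1*(-6))) = 1/(-35 + (11 + 1*(-6))) = 1/(-35 + (11 - 6)) = 1/(-35 + 5) = 1/(-30) = -1/30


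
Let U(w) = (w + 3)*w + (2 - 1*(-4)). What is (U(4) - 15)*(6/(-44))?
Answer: -57/22 ≈ -2.5909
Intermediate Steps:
U(w) = 6 + w*(3 + w) (U(w) = (3 + w)*w + (2 + 4) = w*(3 + w) + 6 = 6 + w*(3 + w))
(U(4) - 15)*(6/(-44)) = ((6 + 4**2 + 3*4) - 15)*(6/(-44)) = ((6 + 16 + 12) - 15)*(6*(-1/44)) = (34 - 15)*(-3/22) = 19*(-3/22) = -57/22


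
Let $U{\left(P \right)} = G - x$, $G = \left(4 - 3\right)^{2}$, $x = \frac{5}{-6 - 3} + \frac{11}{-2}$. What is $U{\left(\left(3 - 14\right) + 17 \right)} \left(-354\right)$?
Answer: $- \frac{7493}{3} \approx -2497.7$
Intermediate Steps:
$x = - \frac{109}{18}$ ($x = \frac{5}{-6 - 3} + 11 \left(- \frac{1}{2}\right) = \frac{5}{-9} - \frac{11}{2} = 5 \left(- \frac{1}{9}\right) - \frac{11}{2} = - \frac{5}{9} - \frac{11}{2} = - \frac{109}{18} \approx -6.0556$)
$G = 1$ ($G = 1^{2} = 1$)
$U{\left(P \right)} = \frac{127}{18}$ ($U{\left(P \right)} = 1 - - \frac{109}{18} = 1 + \frac{109}{18} = \frac{127}{18}$)
$U{\left(\left(3 - 14\right) + 17 \right)} \left(-354\right) = \frac{127}{18} \left(-354\right) = - \frac{7493}{3}$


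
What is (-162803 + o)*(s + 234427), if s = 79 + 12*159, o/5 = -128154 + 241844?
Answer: 95900629858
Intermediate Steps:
o = 568450 (o = 5*(-128154 + 241844) = 5*113690 = 568450)
s = 1987 (s = 79 + 1908 = 1987)
(-162803 + o)*(s + 234427) = (-162803 + 568450)*(1987 + 234427) = 405647*236414 = 95900629858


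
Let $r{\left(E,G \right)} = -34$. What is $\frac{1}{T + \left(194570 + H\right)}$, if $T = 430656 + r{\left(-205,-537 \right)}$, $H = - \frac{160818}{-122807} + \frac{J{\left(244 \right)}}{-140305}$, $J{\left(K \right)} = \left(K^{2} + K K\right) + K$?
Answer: $\frac{17230436135}{10772338738842398} \approx 1.5995 \cdot 10^{-6}$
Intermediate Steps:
$J{\left(K \right)} = K + 2 K^{2}$ ($J{\left(K \right)} = \left(K^{2} + K^{2}\right) + K = 2 K^{2} + K = K + 2 K^{2}$)
$H = \frac{7910729478}{17230436135}$ ($H = - \frac{160818}{-122807} + \frac{244 \left(1 + 2 \cdot 244\right)}{-140305} = \left(-160818\right) \left(- \frac{1}{122807}\right) + 244 \left(1 + 488\right) \left(- \frac{1}{140305}\right) = \frac{160818}{122807} + 244 \cdot 489 \left(- \frac{1}{140305}\right) = \frac{160818}{122807} + 119316 \left(- \frac{1}{140305}\right) = \frac{160818}{122807} - \frac{119316}{140305} = \frac{7910729478}{17230436135} \approx 0.45911$)
$T = 430622$ ($T = 430656 - 34 = 430622$)
$\frac{1}{T + \left(194570 + H\right)} = \frac{1}{430622 + \left(194570 + \frac{7910729478}{17230436135}\right)} = \frac{1}{430622 + \frac{3352533869516428}{17230436135}} = \frac{1}{\frac{10772338738842398}{17230436135}} = \frac{17230436135}{10772338738842398}$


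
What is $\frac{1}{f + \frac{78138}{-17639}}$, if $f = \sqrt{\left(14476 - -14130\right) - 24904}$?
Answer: $\frac{229712697}{190952284883} + \frac{311134321 \sqrt{3702}}{1145713709298} \approx 0.017726$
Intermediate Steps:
$f = \sqrt{3702}$ ($f = \sqrt{\left(14476 + 14130\right) - 24904} = \sqrt{28606 - 24904} = \sqrt{3702} \approx 60.844$)
$\frac{1}{f + \frac{78138}{-17639}} = \frac{1}{\sqrt{3702} + \frac{78138}{-17639}} = \frac{1}{\sqrt{3702} + 78138 \left(- \frac{1}{17639}\right)} = \frac{1}{\sqrt{3702} - \frac{78138}{17639}} = \frac{1}{- \frac{78138}{17639} + \sqrt{3702}}$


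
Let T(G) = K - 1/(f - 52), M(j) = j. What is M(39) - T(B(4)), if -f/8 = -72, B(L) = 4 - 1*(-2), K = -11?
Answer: 26201/524 ≈ 50.002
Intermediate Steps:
B(L) = 6 (B(L) = 4 + 2 = 6)
f = 576 (f = -8*(-72) = 576)
T(G) = -5765/524 (T(G) = -11 - 1/(576 - 52) = -11 - 1/524 = -5765/524)
M(39) - T(B(4)) = 39 - 1*(-5765/524) = 39 + 5765/524 = 26201/524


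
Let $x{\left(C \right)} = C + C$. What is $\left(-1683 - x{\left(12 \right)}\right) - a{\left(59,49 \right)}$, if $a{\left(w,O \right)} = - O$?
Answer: $-1658$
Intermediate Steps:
$x{\left(C \right)} = 2 C$
$\left(-1683 - x{\left(12 \right)}\right) - a{\left(59,49 \right)} = \left(-1683 - 2 \cdot 12\right) - \left(-1\right) 49 = \left(-1683 - 24\right) - -49 = \left(-1683 - 24\right) + 49 = -1707 + 49 = -1658$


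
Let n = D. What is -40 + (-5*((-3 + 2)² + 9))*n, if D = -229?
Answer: 11410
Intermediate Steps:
n = -229
-40 + (-5*((-3 + 2)² + 9))*n = -40 - 5*((-3 + 2)² + 9)*(-229) = -40 - 5*((-1)² + 9)*(-229) = -40 - 5*(1 + 9)*(-229) = -40 - 5*10*(-229) = -40 - 50*(-229) = -40 + 11450 = 11410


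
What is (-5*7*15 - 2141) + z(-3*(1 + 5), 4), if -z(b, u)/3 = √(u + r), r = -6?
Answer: -2666 - 3*I*√2 ≈ -2666.0 - 4.2426*I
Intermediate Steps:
z(b, u) = -3*√(-6 + u) (z(b, u) = -3*√(u - 6) = -3*√(-6 + u))
(-5*7*15 - 2141) + z(-3*(1 + 5), 4) = (-5*7*15 - 2141) - 3*√(-6 + 4) = (-35*15 - 2141) - 3*I*√2 = (-525 - 2141) - 3*I*√2 = -2666 - 3*I*√2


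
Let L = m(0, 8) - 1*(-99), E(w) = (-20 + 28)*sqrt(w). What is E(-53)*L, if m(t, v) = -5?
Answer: 752*I*sqrt(53) ≈ 5474.6*I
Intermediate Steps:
E(w) = 8*sqrt(w)
L = 94 (L = -5 - 1*(-99) = -5 + 99 = 94)
E(-53)*L = (8*sqrt(-53))*94 = (8*(I*sqrt(53)))*94 = (8*I*sqrt(53))*94 = 752*I*sqrt(53)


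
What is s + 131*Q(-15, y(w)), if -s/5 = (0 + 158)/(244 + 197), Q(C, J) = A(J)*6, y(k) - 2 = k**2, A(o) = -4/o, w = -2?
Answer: -231874/441 ≈ -525.79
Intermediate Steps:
y(k) = 2 + k**2
Q(C, J) = -24/J (Q(C, J) = -4/J*6 = -24/J)
s = -790/441 (s = -5*(0 + 158)/(244 + 197) = -790/441 ≈ -1.7914)
s + 131*Q(-15, y(w)) = -790/441 + 131*(-24/(2 + (-2)**2)) = -790/441 + 131*(-24/(2 + 4)) = -790/441 + 131*(-24/6) = -790/441 + 131*(-24*1/6) = -790/441 + 131*(-4) = -790/441 - 524 = -231874/441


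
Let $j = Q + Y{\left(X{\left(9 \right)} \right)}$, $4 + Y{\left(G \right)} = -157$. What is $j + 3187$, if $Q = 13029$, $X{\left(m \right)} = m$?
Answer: $16055$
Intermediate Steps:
$Y{\left(G \right)} = -161$ ($Y{\left(G \right)} = -4 - 157 = -161$)
$j = 12868$ ($j = 13029 - 161 = 12868$)
$j + 3187 = 12868 + 3187 = 16055$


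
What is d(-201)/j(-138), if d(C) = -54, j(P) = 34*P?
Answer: 9/782 ≈ 0.011509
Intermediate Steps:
d(-201)/j(-138) = -54/(34*(-138)) = -54/(-4692) = -54*(-1/4692) = 9/782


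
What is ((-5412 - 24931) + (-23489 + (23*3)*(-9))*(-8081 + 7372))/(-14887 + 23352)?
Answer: 17063647/8465 ≈ 2015.8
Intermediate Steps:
((-5412 - 24931) + (-23489 + (23*3)*(-9))*(-8081 + 7372))/(-14887 + 23352) = (-30343 + (-23489 + 69*(-9))*(-709))/8465 = (-30343 + (-23489 - 621)*(-709))*(1/8465) = (-30343 - 24110*(-709))*(1/8465) = (-30343 + 17093990)*(1/8465) = 17063647*(1/8465) = 17063647/8465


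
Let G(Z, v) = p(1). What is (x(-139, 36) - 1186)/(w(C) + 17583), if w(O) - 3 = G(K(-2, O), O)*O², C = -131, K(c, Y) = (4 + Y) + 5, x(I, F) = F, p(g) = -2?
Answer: 575/8368 ≈ 0.068714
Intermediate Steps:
K(c, Y) = 9 + Y
G(Z, v) = -2
w(O) = 3 - 2*O²
(x(-139, 36) - 1186)/(w(C) + 17583) = (36 - 1186)/((3 - 2*(-131)²) + 17583) = -1150/((3 - 2*17161) + 17583) = -1150/((3 - 34322) + 17583) = -1150/(-34319 + 17583) = -1150/(-16736) = -1150*(-1/16736) = 575/8368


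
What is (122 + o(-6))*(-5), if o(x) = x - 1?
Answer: -575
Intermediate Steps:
o(x) = -1 + x
(122 + o(-6))*(-5) = (122 + (-1 - 6))*(-5) = (122 - 7)*(-5) = 115*(-5) = -575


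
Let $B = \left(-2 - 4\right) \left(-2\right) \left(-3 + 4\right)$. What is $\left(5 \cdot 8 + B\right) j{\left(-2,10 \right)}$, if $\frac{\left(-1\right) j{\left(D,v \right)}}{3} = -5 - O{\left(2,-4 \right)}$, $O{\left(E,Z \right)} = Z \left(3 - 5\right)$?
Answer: $2028$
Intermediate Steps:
$O{\left(E,Z \right)} = - 2 Z$ ($O{\left(E,Z \right)} = Z \left(-2\right) = - 2 Z$)
$B = 12$ ($B = \left(-6\right) \left(-2\right) 1 = 12 \cdot 1 = 12$)
$j{\left(D,v \right)} = 39$ ($j{\left(D,v \right)} = - 3 \left(-5 - \left(-2\right) \left(-4\right)\right) = - 3 \left(-5 - 8\right) = \left(-3\right) \left(-13\right) = 39$)
$\left(5 \cdot 8 + B\right) j{\left(-2,10 \right)} = \left(5 \cdot 8 + 12\right) 39 = \left(40 + 12\right) 39 = 52 \cdot 39 = 2028$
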